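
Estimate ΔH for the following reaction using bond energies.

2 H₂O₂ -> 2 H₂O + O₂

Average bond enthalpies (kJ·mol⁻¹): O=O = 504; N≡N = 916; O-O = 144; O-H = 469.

ΔH ≈ −216 kJ

Bonds broken (reactants):
  O-H: 4 × 469 = 1876
  O-O: 2 × 144 = 288
  Σ(broken) = 2164 kJ
Bonds formed (products):
  O-H: 4 × 469 = 1876
  O=O: 1 × 504 = 504
  Σ(formed) = 2380 kJ
ΔH = Σ(broken) − Σ(formed) = 2164 − 2380 = −216 kJ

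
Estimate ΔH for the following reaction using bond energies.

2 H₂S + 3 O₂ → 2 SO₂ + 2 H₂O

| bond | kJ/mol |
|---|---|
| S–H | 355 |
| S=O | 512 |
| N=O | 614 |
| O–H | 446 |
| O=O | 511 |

ΔH ≈ −879 kJ

Bonds broken (reactants):
  O=O: 3 × 511 = 1533
  S–H: 4 × 355 = 1420
  Σ(broken) = 2953 kJ
Bonds formed (products):
  O–H: 4 × 446 = 1784
  S=O: 4 × 512 = 2048
  Σ(formed) = 3832 kJ
ΔH = Σ(broken) − Σ(formed) = 2953 − 3832 = −879 kJ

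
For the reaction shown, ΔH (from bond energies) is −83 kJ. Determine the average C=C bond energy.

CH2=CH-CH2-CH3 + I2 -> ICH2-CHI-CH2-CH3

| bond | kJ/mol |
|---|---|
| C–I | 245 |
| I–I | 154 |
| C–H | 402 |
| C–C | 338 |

Let D be the C=C bond energy.
Σ(broken) = 2×338 + 8×402 + 1×D + 1×154 = 4046 + D
Σ(formed) = 3×338 + 8×402 + 2×245 = 4720
ΔH = Σ(broken) − Σ(formed) = (4046 + D) − (4720) = −674 + D
Setting this equal to −83 kJ gives D = 591 kJ/mol.

D(C=C) ≈ 591 kJ/mol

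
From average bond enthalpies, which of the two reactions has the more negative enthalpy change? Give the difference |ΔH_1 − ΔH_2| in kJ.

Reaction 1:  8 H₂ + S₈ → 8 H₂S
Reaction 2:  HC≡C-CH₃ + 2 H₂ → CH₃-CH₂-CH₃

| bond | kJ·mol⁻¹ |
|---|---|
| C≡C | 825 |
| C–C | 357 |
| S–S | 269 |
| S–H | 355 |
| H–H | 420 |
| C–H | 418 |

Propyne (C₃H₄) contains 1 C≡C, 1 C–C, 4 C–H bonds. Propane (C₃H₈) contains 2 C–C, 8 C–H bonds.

Reaction 2, by 196 kJ

Reaction 1:
  Bonds broken (reactants):
    H–H: 8 × 420 = 3360
    S–S: 8 × 269 = 2152
    Σ(broken) = 5512 kJ
  Bonds formed (products):
    S–H: 16 × 355 = 5680
    Σ(formed) = 5680 kJ
  ΔH_1 = 5512 − 5680 = −168 kJ
Reaction 2:
  Bonds broken (reactants):
    C≡C: 1 × 825 = 825
    C–C: 1 × 357 = 357
    C–H: 4 × 418 = 1672
    H–H: 2 × 420 = 840
    Σ(broken) = 3694 kJ
  Bonds formed (products):
    C–C: 2 × 357 = 714
    C–H: 8 × 418 = 3344
    Σ(formed) = 4058 kJ
  ΔH_2 = 3694 − 4058 = −364 kJ
ΔH_1 − ΔH_2 = +196 kJ, so reaction 2 has the more negative ΔH; |ΔH_1 − ΔH_2| = 196 kJ.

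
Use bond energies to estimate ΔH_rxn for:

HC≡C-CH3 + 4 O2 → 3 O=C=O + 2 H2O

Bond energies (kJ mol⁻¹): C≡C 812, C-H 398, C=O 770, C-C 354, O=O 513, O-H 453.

Bonds broken (reactants):
  C≡C: 1 × 812 = 812
  C-C: 1 × 354 = 354
  C-H: 4 × 398 = 1592
  O=O: 4 × 513 = 2052
  Σ(broken) = 4810 kJ
Bonds formed (products):
  C=O: 6 × 770 = 4620
  O-H: 4 × 453 = 1812
  Σ(formed) = 6432 kJ
ΔH = Σ(broken) − Σ(formed) = 4810 − 6432 = −1622 kJ

ΔH ≈ −1622 kJ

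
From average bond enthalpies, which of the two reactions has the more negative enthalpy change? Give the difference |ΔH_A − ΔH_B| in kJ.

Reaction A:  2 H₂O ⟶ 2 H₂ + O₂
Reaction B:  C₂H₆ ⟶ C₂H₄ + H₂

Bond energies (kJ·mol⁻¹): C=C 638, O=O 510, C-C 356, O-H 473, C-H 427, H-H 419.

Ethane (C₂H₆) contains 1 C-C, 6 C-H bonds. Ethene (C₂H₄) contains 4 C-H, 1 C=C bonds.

Reaction A:
  Bonds broken (reactants):
    O-H: 4 × 473 = 1892
    Σ(broken) = 1892 kJ
  Bonds formed (products):
    H-H: 2 × 419 = 838
    O=O: 1 × 510 = 510
    Σ(formed) = 1348 kJ
  ΔH_A = 1892 − 1348 = +544 kJ
Reaction B:
  Bonds broken (reactants):
    C-C: 1 × 356 = 356
    C-H: 6 × 427 = 2562
    Σ(broken) = 2918 kJ
  Bonds formed (products):
    C-H: 4 × 427 = 1708
    C=C: 1 × 638 = 638
    H-H: 1 × 419 = 419
    Σ(formed) = 2765 kJ
  ΔH_B = 2918 − 2765 = +153 kJ
ΔH_A − ΔH_B = +391 kJ, so reaction B has the more negative ΔH; |ΔH_A − ΔH_B| = 391 kJ.

Reaction B, by 391 kJ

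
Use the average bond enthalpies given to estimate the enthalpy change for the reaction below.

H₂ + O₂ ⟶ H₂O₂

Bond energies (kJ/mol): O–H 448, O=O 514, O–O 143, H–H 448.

ΔH ≈ −77 kJ

Bonds broken (reactants):
  H–H: 1 × 448 = 448
  O=O: 1 × 514 = 514
  Σ(broken) = 962 kJ
Bonds formed (products):
  O–H: 2 × 448 = 896
  O–O: 1 × 143 = 143
  Σ(formed) = 1039 kJ
ΔH = Σ(broken) − Σ(formed) = 962 − 1039 = −77 kJ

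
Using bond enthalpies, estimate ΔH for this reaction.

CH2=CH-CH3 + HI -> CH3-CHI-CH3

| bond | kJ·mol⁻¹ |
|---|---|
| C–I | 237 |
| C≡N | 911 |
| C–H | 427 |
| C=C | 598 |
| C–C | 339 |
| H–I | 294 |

Bonds broken (reactants):
  C–C: 1 × 339 = 339
  C–H: 6 × 427 = 2562
  C=C: 1 × 598 = 598
  H–I: 1 × 294 = 294
  Σ(broken) = 3793 kJ
Bonds formed (products):
  C–C: 2 × 339 = 678
  C–H: 7 × 427 = 2989
  C–I: 1 × 237 = 237
  Σ(formed) = 3904 kJ
ΔH = Σ(broken) − Σ(formed) = 3793 − 3904 = −111 kJ

ΔH ≈ −111 kJ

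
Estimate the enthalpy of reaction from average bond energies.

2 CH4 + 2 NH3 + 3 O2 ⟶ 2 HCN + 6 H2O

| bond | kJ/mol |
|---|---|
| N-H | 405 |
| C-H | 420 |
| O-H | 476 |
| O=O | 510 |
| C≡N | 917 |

Bonds broken (reactants):
  C-H: 8 × 420 = 3360
  N-H: 6 × 405 = 2430
  O=O: 3 × 510 = 1530
  Σ(broken) = 7320 kJ
Bonds formed (products):
  C≡N: 2 × 917 = 1834
  C-H: 2 × 420 = 840
  O-H: 12 × 476 = 5712
  Σ(formed) = 8386 kJ
ΔH = Σ(broken) − Σ(formed) = 7320 − 8386 = −1066 kJ

ΔH ≈ −1066 kJ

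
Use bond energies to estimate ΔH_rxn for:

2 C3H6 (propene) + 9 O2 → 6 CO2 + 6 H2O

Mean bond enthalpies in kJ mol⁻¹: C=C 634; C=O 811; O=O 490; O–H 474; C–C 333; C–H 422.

ΔH ≈ −4012 kJ

Bonds broken (reactants):
  C–C: 2 × 333 = 666
  C–H: 12 × 422 = 5064
  C=C: 2 × 634 = 1268
  O=O: 9 × 490 = 4410
  Σ(broken) = 11408 kJ
Bonds formed (products):
  C=O: 12 × 811 = 9732
  O–H: 12 × 474 = 5688
  Σ(formed) = 15420 kJ
ΔH = Σ(broken) − Σ(formed) = 11408 − 15420 = −4012 kJ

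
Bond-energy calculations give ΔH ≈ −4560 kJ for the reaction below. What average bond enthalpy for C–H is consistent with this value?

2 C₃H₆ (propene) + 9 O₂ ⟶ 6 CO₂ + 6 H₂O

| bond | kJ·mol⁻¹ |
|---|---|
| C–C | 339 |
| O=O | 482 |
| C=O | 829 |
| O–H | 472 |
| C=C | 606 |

Let D be the C–H bond energy.
Σ(broken) = 2×339 + 12×D + 2×606 + 9×482 = 6228 + 12D
Σ(formed) = 12×829 + 12×472 = 15612
ΔH = Σ(broken) − Σ(formed) = (6228 + 12D) − (15612) = −9384 + 12D
Setting this equal to −4560 kJ gives 12D = 4824, so D = 402 kJ/mol.

D(C–H) ≈ 402 kJ/mol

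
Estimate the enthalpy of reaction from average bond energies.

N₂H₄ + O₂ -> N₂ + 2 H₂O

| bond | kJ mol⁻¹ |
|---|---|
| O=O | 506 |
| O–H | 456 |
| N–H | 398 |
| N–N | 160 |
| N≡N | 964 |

Bonds broken (reactants):
  N–H: 4 × 398 = 1592
  N–N: 1 × 160 = 160
  O=O: 1 × 506 = 506
  Σ(broken) = 2258 kJ
Bonds formed (products):
  N≡N: 1 × 964 = 964
  O–H: 4 × 456 = 1824
  Σ(formed) = 2788 kJ
ΔH = Σ(broken) − Σ(formed) = 2258 − 2788 = −530 kJ

ΔH ≈ −530 kJ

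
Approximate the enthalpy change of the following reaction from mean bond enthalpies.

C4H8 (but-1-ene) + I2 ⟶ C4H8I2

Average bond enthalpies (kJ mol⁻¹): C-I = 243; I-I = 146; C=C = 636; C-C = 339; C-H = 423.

ΔH ≈ −43 kJ

Bonds broken (reactants):
  C-C: 2 × 339 = 678
  C-H: 8 × 423 = 3384
  C=C: 1 × 636 = 636
  I-I: 1 × 146 = 146
  Σ(broken) = 4844 kJ
Bonds formed (products):
  C-C: 3 × 339 = 1017
  C-H: 8 × 423 = 3384
  C-I: 2 × 243 = 486
  Σ(formed) = 4887 kJ
ΔH = Σ(broken) − Σ(formed) = 4844 − 4887 = −43 kJ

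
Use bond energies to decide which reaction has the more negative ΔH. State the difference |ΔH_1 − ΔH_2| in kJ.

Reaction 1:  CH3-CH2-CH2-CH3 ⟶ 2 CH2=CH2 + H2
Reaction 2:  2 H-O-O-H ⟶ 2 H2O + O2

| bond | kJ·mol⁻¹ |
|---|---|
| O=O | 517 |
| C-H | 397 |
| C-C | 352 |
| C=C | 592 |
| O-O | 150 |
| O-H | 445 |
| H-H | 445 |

Reaction 1:
  Bonds broken (reactants):
    C-C: 3 × 352 = 1056
    C-H: 10 × 397 = 3970
    Σ(broken) = 5026 kJ
  Bonds formed (products):
    C-H: 8 × 397 = 3176
    C=C: 2 × 592 = 1184
    H-H: 1 × 445 = 445
    Σ(formed) = 4805 kJ
  ΔH_1 = 5026 − 4805 = +221 kJ
Reaction 2:
  Bonds broken (reactants):
    O-H: 4 × 445 = 1780
    O-O: 2 × 150 = 300
    Σ(broken) = 2080 kJ
  Bonds formed (products):
    O-H: 4 × 445 = 1780
    O=O: 1 × 517 = 517
    Σ(formed) = 2297 kJ
  ΔH_2 = 2080 − 2297 = −217 kJ
ΔH_1 − ΔH_2 = +438 kJ, so reaction 2 has the more negative ΔH; |ΔH_1 − ΔH_2| = 438 kJ.

Reaction 2, by 438 kJ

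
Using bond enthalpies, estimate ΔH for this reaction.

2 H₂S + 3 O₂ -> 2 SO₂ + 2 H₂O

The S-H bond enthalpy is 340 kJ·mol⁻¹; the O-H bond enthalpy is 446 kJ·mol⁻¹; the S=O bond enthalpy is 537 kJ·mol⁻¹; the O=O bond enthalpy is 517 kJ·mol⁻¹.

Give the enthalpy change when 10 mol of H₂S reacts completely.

Bonds broken (reactants):
  O=O: 3 × 517 = 1551
  S-H: 4 × 340 = 1360
  Σ(broken) = 2911 kJ
Bonds formed (products):
  O-H: 4 × 446 = 1784
  S=O: 4 × 537 = 2148
  Σ(formed) = 3932 kJ
ΔH = Σ(broken) − Σ(formed) = 2911 − 3932 = −1021 kJ
For 5× the reaction as written: 5 × (−1021) = −5105 kJ

ΔH = −5105 kJ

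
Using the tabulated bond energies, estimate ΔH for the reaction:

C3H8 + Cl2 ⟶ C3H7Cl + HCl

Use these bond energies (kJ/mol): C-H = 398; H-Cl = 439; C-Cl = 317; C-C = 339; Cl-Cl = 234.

ΔH ≈ −124 kJ

Bonds broken (reactants):
  C-C: 2 × 339 = 678
  C-H: 8 × 398 = 3184
  Cl-Cl: 1 × 234 = 234
  Σ(broken) = 4096 kJ
Bonds formed (products):
  C-C: 2 × 339 = 678
  C-Cl: 1 × 317 = 317
  C-H: 7 × 398 = 2786
  H-Cl: 1 × 439 = 439
  Σ(formed) = 4220 kJ
ΔH = Σ(broken) − Σ(formed) = 4096 − 4220 = −124 kJ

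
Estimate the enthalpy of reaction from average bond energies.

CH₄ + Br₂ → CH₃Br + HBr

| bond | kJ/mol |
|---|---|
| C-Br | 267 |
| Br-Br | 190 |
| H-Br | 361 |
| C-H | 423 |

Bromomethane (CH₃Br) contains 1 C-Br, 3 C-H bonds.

Bonds broken (reactants):
  Br-Br: 1 × 190 = 190
  C-H: 4 × 423 = 1692
  Σ(broken) = 1882 kJ
Bonds formed (products):
  C-Br: 1 × 267 = 267
  C-H: 3 × 423 = 1269
  H-Br: 1 × 361 = 361
  Σ(formed) = 1897 kJ
ΔH = Σ(broken) − Σ(formed) = 1882 − 1897 = −15 kJ

ΔH ≈ −15 kJ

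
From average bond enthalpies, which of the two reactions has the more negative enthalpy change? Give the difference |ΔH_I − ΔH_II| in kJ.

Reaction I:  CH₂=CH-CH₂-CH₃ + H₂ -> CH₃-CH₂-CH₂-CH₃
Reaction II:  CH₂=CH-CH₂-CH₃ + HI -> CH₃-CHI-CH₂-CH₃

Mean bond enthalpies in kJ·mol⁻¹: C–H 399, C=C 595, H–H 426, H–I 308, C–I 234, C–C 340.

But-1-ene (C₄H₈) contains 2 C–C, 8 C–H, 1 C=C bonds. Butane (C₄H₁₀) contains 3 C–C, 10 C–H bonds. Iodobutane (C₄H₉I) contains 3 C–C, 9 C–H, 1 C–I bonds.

Reaction I:
  Bonds broken (reactants):
    C–C: 2 × 340 = 680
    C–H: 8 × 399 = 3192
    C=C: 1 × 595 = 595
    H–H: 1 × 426 = 426
    Σ(broken) = 4893 kJ
  Bonds formed (products):
    C–C: 3 × 340 = 1020
    C–H: 10 × 399 = 3990
    Σ(formed) = 5010 kJ
  ΔH_I = 4893 − 5010 = −117 kJ
Reaction II:
  Bonds broken (reactants):
    C–C: 2 × 340 = 680
    C–H: 8 × 399 = 3192
    C=C: 1 × 595 = 595
    H–I: 1 × 308 = 308
    Σ(broken) = 4775 kJ
  Bonds formed (products):
    C–C: 3 × 340 = 1020
    C–H: 9 × 399 = 3591
    C–I: 1 × 234 = 234
    Σ(formed) = 4845 kJ
  ΔH_II = 4775 − 4845 = −70 kJ
ΔH_I − ΔH_II = −47 kJ, so reaction I has the more negative ΔH; |ΔH_I − ΔH_II| = 47 kJ.

Reaction I, by 47 kJ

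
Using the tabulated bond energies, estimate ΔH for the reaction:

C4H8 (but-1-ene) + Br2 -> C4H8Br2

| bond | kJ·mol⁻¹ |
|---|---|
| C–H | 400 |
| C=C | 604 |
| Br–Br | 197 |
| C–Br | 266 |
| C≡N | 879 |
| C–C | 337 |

ΔH ≈ −68 kJ

Bonds broken (reactants):
  Br–Br: 1 × 197 = 197
  C–C: 2 × 337 = 674
  C–H: 8 × 400 = 3200
  C=C: 1 × 604 = 604
  Σ(broken) = 4675 kJ
Bonds formed (products):
  C–Br: 2 × 266 = 532
  C–C: 3 × 337 = 1011
  C–H: 8 × 400 = 3200
  Σ(formed) = 4743 kJ
ΔH = Σ(broken) − Σ(formed) = 4675 − 4743 = −68 kJ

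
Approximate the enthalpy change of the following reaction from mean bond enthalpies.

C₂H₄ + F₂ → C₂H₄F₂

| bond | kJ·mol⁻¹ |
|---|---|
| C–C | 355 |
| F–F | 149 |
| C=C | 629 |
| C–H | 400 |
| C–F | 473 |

ΔH ≈ −523 kJ

Bonds broken (reactants):
  C–H: 4 × 400 = 1600
  C=C: 1 × 629 = 629
  F–F: 1 × 149 = 149
  Σ(broken) = 2378 kJ
Bonds formed (products):
  C–C: 1 × 355 = 355
  C–F: 2 × 473 = 946
  C–H: 4 × 400 = 1600
  Σ(formed) = 2901 kJ
ΔH = Σ(broken) − Σ(formed) = 2378 − 2901 = −523 kJ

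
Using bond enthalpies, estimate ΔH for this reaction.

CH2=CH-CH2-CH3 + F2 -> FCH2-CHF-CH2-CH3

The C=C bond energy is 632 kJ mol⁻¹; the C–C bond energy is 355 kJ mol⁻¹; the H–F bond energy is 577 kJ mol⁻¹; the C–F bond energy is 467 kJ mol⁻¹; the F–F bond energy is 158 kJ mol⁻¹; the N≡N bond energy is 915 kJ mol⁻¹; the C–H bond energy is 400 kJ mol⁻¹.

Bonds broken (reactants):
  C–C: 2 × 355 = 710
  C–H: 8 × 400 = 3200
  C=C: 1 × 632 = 632
  F–F: 1 × 158 = 158
  Σ(broken) = 4700 kJ
Bonds formed (products):
  C–C: 3 × 355 = 1065
  C–F: 2 × 467 = 934
  C–H: 8 × 400 = 3200
  Σ(formed) = 5199 kJ
ΔH = Σ(broken) − Σ(formed) = 4700 − 5199 = −499 kJ

ΔH ≈ −499 kJ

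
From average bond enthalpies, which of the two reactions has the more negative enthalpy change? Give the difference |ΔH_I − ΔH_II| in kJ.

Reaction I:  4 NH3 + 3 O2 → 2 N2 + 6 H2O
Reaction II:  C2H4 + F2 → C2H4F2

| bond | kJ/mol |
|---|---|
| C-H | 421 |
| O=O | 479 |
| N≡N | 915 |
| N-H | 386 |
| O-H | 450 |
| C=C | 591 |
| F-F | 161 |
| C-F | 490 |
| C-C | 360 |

Reaction I, by 573 kJ

Reaction I:
  Bonds broken (reactants):
    N-H: 12 × 386 = 4632
    O=O: 3 × 479 = 1437
    Σ(broken) = 6069 kJ
  Bonds formed (products):
    N≡N: 2 × 915 = 1830
    O-H: 12 × 450 = 5400
    Σ(formed) = 7230 kJ
  ΔH_I = 6069 − 7230 = −1161 kJ
Reaction II:
  Bonds broken (reactants):
    C-H: 4 × 421 = 1684
    C=C: 1 × 591 = 591
    F-F: 1 × 161 = 161
    Σ(broken) = 2436 kJ
  Bonds formed (products):
    C-C: 1 × 360 = 360
    C-F: 2 × 490 = 980
    C-H: 4 × 421 = 1684
    Σ(formed) = 3024 kJ
  ΔH_II = 2436 − 3024 = −588 kJ
ΔH_I − ΔH_II = −573 kJ, so reaction I has the more negative ΔH; |ΔH_I − ΔH_II| = 573 kJ.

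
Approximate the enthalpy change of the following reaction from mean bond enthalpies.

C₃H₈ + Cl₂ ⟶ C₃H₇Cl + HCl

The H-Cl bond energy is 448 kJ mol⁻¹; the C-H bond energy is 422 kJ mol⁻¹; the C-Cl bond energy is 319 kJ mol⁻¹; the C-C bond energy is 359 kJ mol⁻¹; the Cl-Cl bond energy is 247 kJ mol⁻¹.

ΔH ≈ −98 kJ

Bonds broken (reactants):
  C-C: 2 × 359 = 718
  C-H: 8 × 422 = 3376
  Cl-Cl: 1 × 247 = 247
  Σ(broken) = 4341 kJ
Bonds formed (products):
  C-C: 2 × 359 = 718
  C-Cl: 1 × 319 = 319
  C-H: 7 × 422 = 2954
  H-Cl: 1 × 448 = 448
  Σ(formed) = 4439 kJ
ΔH = Σ(broken) − Σ(formed) = 4341 − 4439 = −98 kJ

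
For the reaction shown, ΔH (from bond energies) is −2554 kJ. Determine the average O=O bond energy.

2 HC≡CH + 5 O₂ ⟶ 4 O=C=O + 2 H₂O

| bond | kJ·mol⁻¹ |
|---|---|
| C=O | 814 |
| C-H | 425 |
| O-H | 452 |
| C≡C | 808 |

D(O=O) ≈ 490 kJ/mol

Let D be the O=O bond energy.
Σ(broken) = 2×808 + 4×425 + 5×D = 3316 + 5D
Σ(formed) = 8×814 + 4×452 = 8320
ΔH = Σ(broken) − Σ(formed) = (3316 + 5D) − (8320) = −5004 + 5D
Setting this equal to −2554 kJ gives 5D = 2450, so D = 490 kJ/mol.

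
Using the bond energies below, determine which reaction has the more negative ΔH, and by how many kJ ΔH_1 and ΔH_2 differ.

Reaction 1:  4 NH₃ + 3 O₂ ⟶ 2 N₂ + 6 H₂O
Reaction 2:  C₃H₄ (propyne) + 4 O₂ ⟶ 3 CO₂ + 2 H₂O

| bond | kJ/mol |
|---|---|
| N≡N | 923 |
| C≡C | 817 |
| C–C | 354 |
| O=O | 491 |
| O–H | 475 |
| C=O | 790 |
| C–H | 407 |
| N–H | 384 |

Reaction 1:
  Bonds broken (reactants):
    N–H: 12 × 384 = 4608
    O=O: 3 × 491 = 1473
    Σ(broken) = 6081 kJ
  Bonds formed (products):
    N≡N: 2 × 923 = 1846
    O–H: 12 × 475 = 5700
    Σ(formed) = 7546 kJ
  ΔH_1 = 6081 − 7546 = −1465 kJ
Reaction 2:
  Bonds broken (reactants):
    C≡C: 1 × 817 = 817
    C–C: 1 × 354 = 354
    C–H: 4 × 407 = 1628
    O=O: 4 × 491 = 1964
    Σ(broken) = 4763 kJ
  Bonds formed (products):
    C=O: 6 × 790 = 4740
    O–H: 4 × 475 = 1900
    Σ(formed) = 6640 kJ
  ΔH_2 = 4763 − 6640 = −1877 kJ
ΔH_1 − ΔH_2 = +412 kJ, so reaction 2 has the more negative ΔH; |ΔH_1 − ΔH_2| = 412 kJ.

Reaction 2, by 412 kJ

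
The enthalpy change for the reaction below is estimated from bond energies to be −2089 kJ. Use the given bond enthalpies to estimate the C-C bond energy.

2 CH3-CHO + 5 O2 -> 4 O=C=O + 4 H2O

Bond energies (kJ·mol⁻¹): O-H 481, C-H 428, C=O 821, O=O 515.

D(C-C) ≈ 343 kJ/mol

Let D be the C-C bond energy.
Σ(broken) = 2×D + 8×428 + 2×821 + 5×515 = 7641 + 2D
Σ(formed) = 8×821 + 8×481 = 10416
ΔH = Σ(broken) − Σ(formed) = (7641 + 2D) − (10416) = −2775 + 2D
Setting this equal to −2089 kJ gives 2D = 686, so D = 343 kJ/mol.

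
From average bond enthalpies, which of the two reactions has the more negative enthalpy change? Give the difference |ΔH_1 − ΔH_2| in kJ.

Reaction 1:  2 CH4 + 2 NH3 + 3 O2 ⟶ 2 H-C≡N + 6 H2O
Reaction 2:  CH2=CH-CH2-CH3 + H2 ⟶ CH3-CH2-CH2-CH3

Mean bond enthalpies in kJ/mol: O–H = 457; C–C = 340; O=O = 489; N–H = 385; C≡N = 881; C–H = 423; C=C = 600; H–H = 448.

Reaction 1, by 793 kJ

Reaction 1:
  Bonds broken (reactants):
    C–H: 8 × 423 = 3384
    N–H: 6 × 385 = 2310
    O=O: 3 × 489 = 1467
    Σ(broken) = 7161 kJ
  Bonds formed (products):
    C≡N: 2 × 881 = 1762
    C–H: 2 × 423 = 846
    O–H: 12 × 457 = 5484
    Σ(formed) = 8092 kJ
  ΔH_1 = 7161 − 8092 = −931 kJ
Reaction 2:
  Bonds broken (reactants):
    C–C: 2 × 340 = 680
    C–H: 8 × 423 = 3384
    C=C: 1 × 600 = 600
    H–H: 1 × 448 = 448
    Σ(broken) = 5112 kJ
  Bonds formed (products):
    C–C: 3 × 340 = 1020
    C–H: 10 × 423 = 4230
    Σ(formed) = 5250 kJ
  ΔH_2 = 5112 − 5250 = −138 kJ
ΔH_1 − ΔH_2 = −793 kJ, so reaction 1 has the more negative ΔH; |ΔH_1 − ΔH_2| = 793 kJ.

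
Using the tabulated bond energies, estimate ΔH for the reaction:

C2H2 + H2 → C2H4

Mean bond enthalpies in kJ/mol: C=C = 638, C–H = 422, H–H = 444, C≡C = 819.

ΔH ≈ −219 kJ

Bonds broken (reactants):
  C≡C: 1 × 819 = 819
  C–H: 2 × 422 = 844
  H–H: 1 × 444 = 444
  Σ(broken) = 2107 kJ
Bonds formed (products):
  C–H: 4 × 422 = 1688
  C=C: 1 × 638 = 638
  Σ(formed) = 2326 kJ
ΔH = Σ(broken) − Σ(formed) = 2107 − 2326 = −219 kJ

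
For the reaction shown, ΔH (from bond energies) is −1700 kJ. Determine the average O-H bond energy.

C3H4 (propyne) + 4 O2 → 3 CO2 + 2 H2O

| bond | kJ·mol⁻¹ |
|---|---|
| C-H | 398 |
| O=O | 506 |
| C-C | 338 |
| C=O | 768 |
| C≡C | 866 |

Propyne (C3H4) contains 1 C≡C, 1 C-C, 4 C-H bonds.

D(O-H) ≈ 478 kJ/mol

Let D be the O-H bond energy.
Σ(broken) = 1×866 + 1×338 + 4×398 + 4×506 = 4820
Σ(formed) = 6×768 + 4×D = 4608 + 4D
ΔH = Σ(broken) − Σ(formed) = (4820) − (4608 + 4D) = +212 − 4D
Setting this equal to −1700 kJ gives 4D = 1912, so D = 478 kJ/mol.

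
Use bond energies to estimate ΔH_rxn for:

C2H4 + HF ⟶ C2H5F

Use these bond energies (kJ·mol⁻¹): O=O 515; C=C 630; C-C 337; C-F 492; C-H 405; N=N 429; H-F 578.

Bonds broken (reactants):
  C-H: 4 × 405 = 1620
  C=C: 1 × 630 = 630
  H-F: 1 × 578 = 578
  Σ(broken) = 2828 kJ
Bonds formed (products):
  C-C: 1 × 337 = 337
  C-F: 1 × 492 = 492
  C-H: 5 × 405 = 2025
  Σ(formed) = 2854 kJ
ΔH = Σ(broken) − Σ(formed) = 2828 − 2854 = −26 kJ

ΔH ≈ −26 kJ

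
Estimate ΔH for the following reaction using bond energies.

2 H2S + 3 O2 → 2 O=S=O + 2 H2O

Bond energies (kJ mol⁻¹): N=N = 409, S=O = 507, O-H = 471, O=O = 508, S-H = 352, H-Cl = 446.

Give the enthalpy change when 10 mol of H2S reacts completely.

Bonds broken (reactants):
  O=O: 3 × 508 = 1524
  S-H: 4 × 352 = 1408
  Σ(broken) = 2932 kJ
Bonds formed (products):
  O-H: 4 × 471 = 1884
  S=O: 4 × 507 = 2028
  Σ(formed) = 3912 kJ
ΔH = Σ(broken) − Σ(formed) = 2932 − 3912 = −980 kJ
For 5× the reaction as written: 5 × (−980) = −4900 kJ

ΔH = −4900 kJ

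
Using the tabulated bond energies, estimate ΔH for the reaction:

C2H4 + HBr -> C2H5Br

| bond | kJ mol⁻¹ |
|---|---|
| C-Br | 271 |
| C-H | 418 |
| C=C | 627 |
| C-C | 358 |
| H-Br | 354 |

ΔH ≈ −66 kJ

Bonds broken (reactants):
  C-H: 4 × 418 = 1672
  C=C: 1 × 627 = 627
  H-Br: 1 × 354 = 354
  Σ(broken) = 2653 kJ
Bonds formed (products):
  C-Br: 1 × 271 = 271
  C-C: 1 × 358 = 358
  C-H: 5 × 418 = 2090
  Σ(formed) = 2719 kJ
ΔH = Σ(broken) − Σ(formed) = 2653 − 2719 = −66 kJ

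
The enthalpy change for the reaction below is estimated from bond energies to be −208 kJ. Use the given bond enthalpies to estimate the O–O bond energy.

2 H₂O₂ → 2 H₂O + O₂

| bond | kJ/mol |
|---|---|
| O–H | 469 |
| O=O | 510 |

D(O–O) ≈ 151 kJ/mol

Let D be the O–O bond energy.
Σ(broken) = 4×469 + 2×D = 1876 + 2D
Σ(formed) = 4×469 + 1×510 = 2386
ΔH = Σ(broken) − Σ(formed) = (1876 + 2D) − (2386) = −510 + 2D
Setting this equal to −208 kJ gives 2D = 302, so D = 151 kJ/mol.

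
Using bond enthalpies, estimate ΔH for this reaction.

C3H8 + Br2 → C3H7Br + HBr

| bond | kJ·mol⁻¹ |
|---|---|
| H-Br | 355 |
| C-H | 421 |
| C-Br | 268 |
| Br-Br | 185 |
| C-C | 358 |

Bonds broken (reactants):
  Br-Br: 1 × 185 = 185
  C-C: 2 × 358 = 716
  C-H: 8 × 421 = 3368
  Σ(broken) = 4269 kJ
Bonds formed (products):
  C-Br: 1 × 268 = 268
  C-C: 2 × 358 = 716
  C-H: 7 × 421 = 2947
  H-Br: 1 × 355 = 355
  Σ(formed) = 4286 kJ
ΔH = Σ(broken) − Σ(formed) = 4269 − 4286 = −17 kJ

ΔH ≈ −17 kJ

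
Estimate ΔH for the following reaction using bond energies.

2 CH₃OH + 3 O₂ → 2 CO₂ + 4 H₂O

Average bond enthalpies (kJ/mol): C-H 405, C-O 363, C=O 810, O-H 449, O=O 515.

Bonds broken (reactants):
  C-H: 6 × 405 = 2430
  C-O: 2 × 363 = 726
  O-H: 2 × 449 = 898
  O=O: 3 × 515 = 1545
  Σ(broken) = 5599 kJ
Bonds formed (products):
  C=O: 4 × 810 = 3240
  O-H: 8 × 449 = 3592
  Σ(formed) = 6832 kJ
ΔH = Σ(broken) − Σ(formed) = 5599 − 6832 = −1233 kJ

ΔH ≈ −1233 kJ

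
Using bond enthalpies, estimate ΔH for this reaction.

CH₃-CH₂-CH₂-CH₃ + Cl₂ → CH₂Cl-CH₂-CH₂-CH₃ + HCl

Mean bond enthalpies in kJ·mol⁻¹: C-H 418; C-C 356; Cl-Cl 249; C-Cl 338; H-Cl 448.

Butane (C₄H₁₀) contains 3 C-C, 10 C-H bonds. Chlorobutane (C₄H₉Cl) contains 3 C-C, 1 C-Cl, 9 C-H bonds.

Bonds broken (reactants):
  C-C: 3 × 356 = 1068
  C-H: 10 × 418 = 4180
  Cl-Cl: 1 × 249 = 249
  Σ(broken) = 5497 kJ
Bonds formed (products):
  C-C: 3 × 356 = 1068
  C-Cl: 1 × 338 = 338
  C-H: 9 × 418 = 3762
  H-Cl: 1 × 448 = 448
  Σ(formed) = 5616 kJ
ΔH = Σ(broken) − Σ(formed) = 5497 − 5616 = −119 kJ

ΔH ≈ −119 kJ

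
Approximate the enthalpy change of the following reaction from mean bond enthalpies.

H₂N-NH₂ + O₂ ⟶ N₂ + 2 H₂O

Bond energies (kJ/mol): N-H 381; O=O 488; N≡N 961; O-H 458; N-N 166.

ΔH ≈ −615 kJ

Bonds broken (reactants):
  N-H: 4 × 381 = 1524
  N-N: 1 × 166 = 166
  O=O: 1 × 488 = 488
  Σ(broken) = 2178 kJ
Bonds formed (products):
  N≡N: 1 × 961 = 961
  O-H: 4 × 458 = 1832
  Σ(formed) = 2793 kJ
ΔH = Σ(broken) − Σ(formed) = 2178 − 2793 = −615 kJ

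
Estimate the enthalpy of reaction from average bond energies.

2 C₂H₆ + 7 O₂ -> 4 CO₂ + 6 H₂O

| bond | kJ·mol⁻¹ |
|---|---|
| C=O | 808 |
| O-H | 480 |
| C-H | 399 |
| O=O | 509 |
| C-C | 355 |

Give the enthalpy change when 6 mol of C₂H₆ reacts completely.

ΔH = −9489 kJ

Bonds broken (reactants):
  C-C: 2 × 355 = 710
  C-H: 12 × 399 = 4788
  O=O: 7 × 509 = 3563
  Σ(broken) = 9061 kJ
Bonds formed (products):
  C=O: 8 × 808 = 6464
  O-H: 12 × 480 = 5760
  Σ(formed) = 12224 kJ
ΔH = Σ(broken) − Σ(formed) = 9061 − 12224 = −3163 kJ
For 3× the reaction as written: 3 × (−3163) = −9489 kJ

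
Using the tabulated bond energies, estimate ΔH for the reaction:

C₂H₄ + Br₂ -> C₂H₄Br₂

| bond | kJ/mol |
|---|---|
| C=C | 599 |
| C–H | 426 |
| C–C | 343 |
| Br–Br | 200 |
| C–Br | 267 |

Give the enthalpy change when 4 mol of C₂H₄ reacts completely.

Bonds broken (reactants):
  Br–Br: 1 × 200 = 200
  C–H: 4 × 426 = 1704
  C=C: 1 × 599 = 599
  Σ(broken) = 2503 kJ
Bonds formed (products):
  C–Br: 2 × 267 = 534
  C–C: 1 × 343 = 343
  C–H: 4 × 426 = 1704
  Σ(formed) = 2581 kJ
ΔH = Σ(broken) − Σ(formed) = 2503 − 2581 = −78 kJ
For 4× the reaction as written: 4 × (−78) = −312 kJ

ΔH = −312 kJ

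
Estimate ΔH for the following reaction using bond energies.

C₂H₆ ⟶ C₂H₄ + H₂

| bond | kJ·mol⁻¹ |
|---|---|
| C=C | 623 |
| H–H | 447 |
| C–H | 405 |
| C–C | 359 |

Bonds broken (reactants):
  C–C: 1 × 359 = 359
  C–H: 6 × 405 = 2430
  Σ(broken) = 2789 kJ
Bonds formed (products):
  C–H: 4 × 405 = 1620
  C=C: 1 × 623 = 623
  H–H: 1 × 447 = 447
  Σ(formed) = 2690 kJ
ΔH = Σ(broken) − Σ(formed) = 2789 − 2690 = +99 kJ

ΔH ≈ +99 kJ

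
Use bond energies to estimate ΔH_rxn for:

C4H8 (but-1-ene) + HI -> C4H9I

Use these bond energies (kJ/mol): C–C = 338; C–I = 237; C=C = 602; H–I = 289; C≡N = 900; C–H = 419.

ΔH ≈ −103 kJ

Bonds broken (reactants):
  C–C: 2 × 338 = 676
  C–H: 8 × 419 = 3352
  C=C: 1 × 602 = 602
  H–I: 1 × 289 = 289
  Σ(broken) = 4919 kJ
Bonds formed (products):
  C–C: 3 × 338 = 1014
  C–H: 9 × 419 = 3771
  C–I: 1 × 237 = 237
  Σ(formed) = 5022 kJ
ΔH = Σ(broken) − Σ(formed) = 4919 − 5022 = −103 kJ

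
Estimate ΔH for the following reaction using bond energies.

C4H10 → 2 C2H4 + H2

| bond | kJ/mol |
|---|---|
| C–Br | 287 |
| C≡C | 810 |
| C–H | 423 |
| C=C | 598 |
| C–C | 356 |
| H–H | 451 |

ΔH ≈ +267 kJ

Bonds broken (reactants):
  C–C: 3 × 356 = 1068
  C–H: 10 × 423 = 4230
  Σ(broken) = 5298 kJ
Bonds formed (products):
  C–H: 8 × 423 = 3384
  C=C: 2 × 598 = 1196
  H–H: 1 × 451 = 451
  Σ(formed) = 5031 kJ
ΔH = Σ(broken) − Σ(formed) = 5298 − 5031 = +267 kJ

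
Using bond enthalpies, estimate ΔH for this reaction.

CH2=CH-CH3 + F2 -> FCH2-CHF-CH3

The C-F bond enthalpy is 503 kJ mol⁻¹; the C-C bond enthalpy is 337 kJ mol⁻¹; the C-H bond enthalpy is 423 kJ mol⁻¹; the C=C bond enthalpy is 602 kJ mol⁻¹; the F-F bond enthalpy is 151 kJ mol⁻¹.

ΔH ≈ −590 kJ

Bonds broken (reactants):
  C-C: 1 × 337 = 337
  C-H: 6 × 423 = 2538
  C=C: 1 × 602 = 602
  F-F: 1 × 151 = 151
  Σ(broken) = 3628 kJ
Bonds formed (products):
  C-C: 2 × 337 = 674
  C-F: 2 × 503 = 1006
  C-H: 6 × 423 = 2538
  Σ(formed) = 4218 kJ
ΔH = Σ(broken) − Σ(formed) = 3628 − 4218 = −590 kJ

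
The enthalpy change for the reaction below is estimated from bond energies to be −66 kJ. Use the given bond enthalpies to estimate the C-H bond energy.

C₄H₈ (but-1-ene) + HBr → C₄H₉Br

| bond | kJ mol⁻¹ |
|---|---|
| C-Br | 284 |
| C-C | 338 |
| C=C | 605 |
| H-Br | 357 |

D(C-H) ≈ 406 kJ/mol

Let D be the C-H bond energy.
Σ(broken) = 2×338 + 8×D + 1×605 + 1×357 = 1638 + 8D
Σ(formed) = 1×284 + 3×338 + 9×D = 1298 + 9D
ΔH = Σ(broken) − Σ(formed) = (1638 + 8D) − (1298 + 9D) = +340 − D
Setting this equal to −66 kJ gives D = 406 kJ/mol.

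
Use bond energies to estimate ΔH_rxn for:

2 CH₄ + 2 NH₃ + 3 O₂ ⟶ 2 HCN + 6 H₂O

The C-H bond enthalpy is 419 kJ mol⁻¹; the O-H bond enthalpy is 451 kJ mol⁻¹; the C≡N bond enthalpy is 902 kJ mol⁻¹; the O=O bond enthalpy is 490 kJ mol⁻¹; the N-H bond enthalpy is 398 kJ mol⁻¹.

ΔH ≈ −844 kJ

Bonds broken (reactants):
  C-H: 8 × 419 = 3352
  N-H: 6 × 398 = 2388
  O=O: 3 × 490 = 1470
  Σ(broken) = 7210 kJ
Bonds formed (products):
  C≡N: 2 × 902 = 1804
  C-H: 2 × 419 = 838
  O-H: 12 × 451 = 5412
  Σ(formed) = 8054 kJ
ΔH = Σ(broken) − Σ(formed) = 7210 − 8054 = −844 kJ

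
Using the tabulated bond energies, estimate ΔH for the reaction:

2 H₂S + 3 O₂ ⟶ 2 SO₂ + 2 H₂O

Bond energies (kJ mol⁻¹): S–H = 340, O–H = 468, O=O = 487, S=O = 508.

Bonds broken (reactants):
  O=O: 3 × 487 = 1461
  S–H: 4 × 340 = 1360
  Σ(broken) = 2821 kJ
Bonds formed (products):
  O–H: 4 × 468 = 1872
  S=O: 4 × 508 = 2032
  Σ(formed) = 3904 kJ
ΔH = Σ(broken) − Σ(formed) = 2821 − 3904 = −1083 kJ

ΔH ≈ −1083 kJ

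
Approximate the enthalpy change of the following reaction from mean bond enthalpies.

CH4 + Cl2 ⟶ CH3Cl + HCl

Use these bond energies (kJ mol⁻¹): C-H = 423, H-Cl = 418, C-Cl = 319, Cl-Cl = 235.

ΔH ≈ −79 kJ

Bonds broken (reactants):
  C-H: 4 × 423 = 1692
  Cl-Cl: 1 × 235 = 235
  Σ(broken) = 1927 kJ
Bonds formed (products):
  C-Cl: 1 × 319 = 319
  C-H: 3 × 423 = 1269
  H-Cl: 1 × 418 = 418
  Σ(formed) = 2006 kJ
ΔH = Σ(broken) − Σ(formed) = 1927 − 2006 = −79 kJ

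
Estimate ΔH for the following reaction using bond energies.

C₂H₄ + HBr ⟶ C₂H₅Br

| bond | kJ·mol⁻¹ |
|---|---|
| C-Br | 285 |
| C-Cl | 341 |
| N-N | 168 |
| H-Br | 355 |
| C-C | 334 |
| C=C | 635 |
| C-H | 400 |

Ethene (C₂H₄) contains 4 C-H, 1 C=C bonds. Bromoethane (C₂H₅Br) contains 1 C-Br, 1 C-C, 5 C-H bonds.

ΔH ≈ −29 kJ

Bonds broken (reactants):
  C-H: 4 × 400 = 1600
  C=C: 1 × 635 = 635
  H-Br: 1 × 355 = 355
  Σ(broken) = 2590 kJ
Bonds formed (products):
  C-Br: 1 × 285 = 285
  C-C: 1 × 334 = 334
  C-H: 5 × 400 = 2000
  Σ(formed) = 2619 kJ
ΔH = Σ(broken) − Σ(formed) = 2590 − 2619 = −29 kJ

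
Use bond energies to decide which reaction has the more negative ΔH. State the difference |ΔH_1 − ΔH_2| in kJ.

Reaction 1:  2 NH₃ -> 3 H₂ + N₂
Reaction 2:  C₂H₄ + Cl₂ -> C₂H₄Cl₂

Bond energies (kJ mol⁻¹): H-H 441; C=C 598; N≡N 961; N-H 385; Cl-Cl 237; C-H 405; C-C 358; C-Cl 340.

Reaction 2, by 229 kJ

Reaction 1:
  Bonds broken (reactants):
    N-H: 6 × 385 = 2310
    Σ(broken) = 2310 kJ
  Bonds formed (products):
    H-H: 3 × 441 = 1323
    N≡N: 1 × 961 = 961
    Σ(formed) = 2284 kJ
  ΔH_1 = 2310 − 2284 = +26 kJ
Reaction 2:
  Bonds broken (reactants):
    C-H: 4 × 405 = 1620
    C=C: 1 × 598 = 598
    Cl-Cl: 1 × 237 = 237
    Σ(broken) = 2455 kJ
  Bonds formed (products):
    C-C: 1 × 358 = 358
    C-Cl: 2 × 340 = 680
    C-H: 4 × 405 = 1620
    Σ(formed) = 2658 kJ
  ΔH_2 = 2455 − 2658 = −203 kJ
ΔH_1 − ΔH_2 = +229 kJ, so reaction 2 has the more negative ΔH; |ΔH_1 − ΔH_2| = 229 kJ.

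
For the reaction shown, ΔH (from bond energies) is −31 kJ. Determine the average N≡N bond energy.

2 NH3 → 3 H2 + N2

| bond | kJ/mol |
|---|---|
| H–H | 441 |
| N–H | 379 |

Let D be the N≡N bond energy.
Σ(broken) = 6×379 = 2274
Σ(formed) = 3×441 + 1×D = 1323 + D
ΔH = Σ(broken) − Σ(formed) = (2274) − (1323 + D) = +951 − D
Setting this equal to −31 kJ gives D = 982 kJ/mol.

D(N≡N) ≈ 982 kJ/mol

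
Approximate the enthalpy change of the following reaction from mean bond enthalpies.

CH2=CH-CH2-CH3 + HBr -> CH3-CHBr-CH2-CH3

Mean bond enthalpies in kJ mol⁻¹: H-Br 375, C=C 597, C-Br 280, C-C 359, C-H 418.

Bonds broken (reactants):
  C-C: 2 × 359 = 718
  C-H: 8 × 418 = 3344
  C=C: 1 × 597 = 597
  H-Br: 1 × 375 = 375
  Σ(broken) = 5034 kJ
Bonds formed (products):
  C-Br: 1 × 280 = 280
  C-C: 3 × 359 = 1077
  C-H: 9 × 418 = 3762
  Σ(formed) = 5119 kJ
ΔH = Σ(broken) − Σ(formed) = 5034 − 5119 = −85 kJ

ΔH ≈ −85 kJ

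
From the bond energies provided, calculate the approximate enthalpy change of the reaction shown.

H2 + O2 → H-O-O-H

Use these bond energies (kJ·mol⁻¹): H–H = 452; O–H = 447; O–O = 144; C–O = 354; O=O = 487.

Bonds broken (reactants):
  H–H: 1 × 452 = 452
  O=O: 1 × 487 = 487
  Σ(broken) = 939 kJ
Bonds formed (products):
  O–H: 2 × 447 = 894
  O–O: 1 × 144 = 144
  Σ(formed) = 1038 kJ
ΔH = Σ(broken) − Σ(formed) = 939 − 1038 = −99 kJ

ΔH ≈ −99 kJ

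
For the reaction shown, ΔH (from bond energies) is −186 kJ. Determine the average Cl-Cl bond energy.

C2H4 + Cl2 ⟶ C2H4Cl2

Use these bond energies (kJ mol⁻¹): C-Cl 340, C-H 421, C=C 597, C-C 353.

Let D be the Cl-Cl bond energy.
Σ(broken) = 4×421 + 1×597 + 1×D = 2281 + D
Σ(formed) = 1×353 + 2×340 + 4×421 = 2717
ΔH = Σ(broken) − Σ(formed) = (2281 + D) − (2717) = −436 + D
Setting this equal to −186 kJ gives D = 250 kJ/mol.

D(Cl-Cl) ≈ 250 kJ/mol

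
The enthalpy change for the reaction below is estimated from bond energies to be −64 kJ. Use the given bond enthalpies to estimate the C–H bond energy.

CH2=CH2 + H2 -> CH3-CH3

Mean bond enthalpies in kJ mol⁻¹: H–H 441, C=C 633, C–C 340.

Let D be the C–H bond energy.
Σ(broken) = 4×D + 1×633 + 1×441 = 1074 + 4D
Σ(formed) = 1×340 + 6×D = 340 + 6D
ΔH = Σ(broken) − Σ(formed) = (1074 + 4D) − (340 + 6D) = +734 − 2D
Setting this equal to −64 kJ gives 2D = 798, so D = 399 kJ/mol.

D(C–H) ≈ 399 kJ/mol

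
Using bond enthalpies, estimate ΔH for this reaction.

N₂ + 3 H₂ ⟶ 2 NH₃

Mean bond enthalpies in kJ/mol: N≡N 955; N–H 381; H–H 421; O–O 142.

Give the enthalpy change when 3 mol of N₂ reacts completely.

ΔH = −204 kJ

Bonds broken (reactants):
  H–H: 3 × 421 = 1263
  N≡N: 1 × 955 = 955
  Σ(broken) = 2218 kJ
Bonds formed (products):
  N–H: 6 × 381 = 2286
  Σ(formed) = 2286 kJ
ΔH = Σ(broken) − Σ(formed) = 2218 − 2286 = −68 kJ
For 3× the reaction as written: 3 × (−68) = −204 kJ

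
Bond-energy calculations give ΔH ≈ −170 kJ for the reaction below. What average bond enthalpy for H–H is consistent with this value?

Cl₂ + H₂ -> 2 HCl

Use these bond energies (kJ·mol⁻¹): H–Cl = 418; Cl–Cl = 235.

Let D be the H–H bond energy.
Σ(broken) = 1×235 + 1×D = 235 + D
Σ(formed) = 2×418 = 836
ΔH = Σ(broken) − Σ(formed) = (235 + D) − (836) = −601 + D
Setting this equal to −170 kJ gives D = 431 kJ/mol.

D(H–H) ≈ 431 kJ/mol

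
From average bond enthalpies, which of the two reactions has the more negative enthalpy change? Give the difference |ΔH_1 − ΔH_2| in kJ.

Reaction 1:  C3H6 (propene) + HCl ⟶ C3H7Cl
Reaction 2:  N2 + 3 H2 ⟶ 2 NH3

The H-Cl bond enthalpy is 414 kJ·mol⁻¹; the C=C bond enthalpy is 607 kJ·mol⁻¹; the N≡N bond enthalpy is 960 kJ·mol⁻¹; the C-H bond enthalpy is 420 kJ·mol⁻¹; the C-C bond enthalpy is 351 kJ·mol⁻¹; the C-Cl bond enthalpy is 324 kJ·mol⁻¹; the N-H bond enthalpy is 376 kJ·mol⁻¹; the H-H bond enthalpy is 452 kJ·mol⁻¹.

Reaction 1, by 134 kJ

Reaction 1:
  Bonds broken (reactants):
    C-C: 1 × 351 = 351
    C-H: 6 × 420 = 2520
    C=C: 1 × 607 = 607
    H-Cl: 1 × 414 = 414
    Σ(broken) = 3892 kJ
  Bonds formed (products):
    C-C: 2 × 351 = 702
    C-Cl: 1 × 324 = 324
    C-H: 7 × 420 = 2940
    Σ(formed) = 3966 kJ
  ΔH_1 = 3892 − 3966 = −74 kJ
Reaction 2:
  Bonds broken (reactants):
    H-H: 3 × 452 = 1356
    N≡N: 1 × 960 = 960
    Σ(broken) = 2316 kJ
  Bonds formed (products):
    N-H: 6 × 376 = 2256
    Σ(formed) = 2256 kJ
  ΔH_2 = 2316 − 2256 = +60 kJ
ΔH_1 − ΔH_2 = −134 kJ, so reaction 1 has the more negative ΔH; |ΔH_1 − ΔH_2| = 134 kJ.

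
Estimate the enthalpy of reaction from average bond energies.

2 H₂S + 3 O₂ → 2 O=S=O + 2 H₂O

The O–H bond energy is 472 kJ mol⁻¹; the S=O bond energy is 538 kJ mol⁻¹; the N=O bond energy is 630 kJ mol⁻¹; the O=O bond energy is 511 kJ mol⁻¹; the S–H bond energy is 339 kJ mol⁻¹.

ΔH ≈ −1151 kJ

Bonds broken (reactants):
  O=O: 3 × 511 = 1533
  S–H: 4 × 339 = 1356
  Σ(broken) = 2889 kJ
Bonds formed (products):
  O–H: 4 × 472 = 1888
  S=O: 4 × 538 = 2152
  Σ(formed) = 4040 kJ
ΔH = Σ(broken) − Σ(formed) = 2889 − 4040 = −1151 kJ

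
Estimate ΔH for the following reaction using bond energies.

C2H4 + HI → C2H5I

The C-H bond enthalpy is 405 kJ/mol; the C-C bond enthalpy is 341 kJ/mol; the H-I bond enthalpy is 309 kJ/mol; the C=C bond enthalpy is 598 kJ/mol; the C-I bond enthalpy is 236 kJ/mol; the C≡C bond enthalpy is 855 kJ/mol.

Bonds broken (reactants):
  C-H: 4 × 405 = 1620
  C=C: 1 × 598 = 598
  H-I: 1 × 309 = 309
  Σ(broken) = 2527 kJ
Bonds formed (products):
  C-C: 1 × 341 = 341
  C-H: 5 × 405 = 2025
  C-I: 1 × 236 = 236
  Σ(formed) = 2602 kJ
ΔH = Σ(broken) − Σ(formed) = 2527 − 2602 = −75 kJ

ΔH ≈ −75 kJ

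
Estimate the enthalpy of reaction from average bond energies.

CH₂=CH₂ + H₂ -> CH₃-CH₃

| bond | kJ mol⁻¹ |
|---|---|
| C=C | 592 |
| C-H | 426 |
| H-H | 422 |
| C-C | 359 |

ΔH ≈ −197 kJ

Bonds broken (reactants):
  C-H: 4 × 426 = 1704
  C=C: 1 × 592 = 592
  H-H: 1 × 422 = 422
  Σ(broken) = 2718 kJ
Bonds formed (products):
  C-C: 1 × 359 = 359
  C-H: 6 × 426 = 2556
  Σ(formed) = 2915 kJ
ΔH = Σ(broken) − Σ(formed) = 2718 − 2915 = −197 kJ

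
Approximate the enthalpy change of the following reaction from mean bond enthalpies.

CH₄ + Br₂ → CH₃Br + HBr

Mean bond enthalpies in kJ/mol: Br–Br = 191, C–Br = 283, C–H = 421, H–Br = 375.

ΔH ≈ −46 kJ

Bonds broken (reactants):
  Br–Br: 1 × 191 = 191
  C–H: 4 × 421 = 1684
  Σ(broken) = 1875 kJ
Bonds formed (products):
  C–Br: 1 × 283 = 283
  C–H: 3 × 421 = 1263
  H–Br: 1 × 375 = 375
  Σ(formed) = 1921 kJ
ΔH = Σ(broken) − Σ(formed) = 1875 − 1921 = −46 kJ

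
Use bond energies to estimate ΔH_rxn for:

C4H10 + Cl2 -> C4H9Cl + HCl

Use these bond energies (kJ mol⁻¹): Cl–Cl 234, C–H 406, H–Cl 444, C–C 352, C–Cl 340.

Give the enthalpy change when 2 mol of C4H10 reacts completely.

Bonds broken (reactants):
  C–C: 3 × 352 = 1056
  C–H: 10 × 406 = 4060
  Cl–Cl: 1 × 234 = 234
  Σ(broken) = 5350 kJ
Bonds formed (products):
  C–C: 3 × 352 = 1056
  C–Cl: 1 × 340 = 340
  C–H: 9 × 406 = 3654
  H–Cl: 1 × 444 = 444
  Σ(formed) = 5494 kJ
ΔH = Σ(broken) − Σ(formed) = 5350 − 5494 = −144 kJ
For 2× the reaction as written: 2 × (−144) = −288 kJ

ΔH = −288 kJ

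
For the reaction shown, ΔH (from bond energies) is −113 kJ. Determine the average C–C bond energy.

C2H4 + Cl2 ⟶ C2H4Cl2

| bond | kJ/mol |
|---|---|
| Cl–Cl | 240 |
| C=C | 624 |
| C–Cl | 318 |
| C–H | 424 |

D(C–C) ≈ 341 kJ/mol

Let D be the C–C bond energy.
Σ(broken) = 4×424 + 1×624 + 1×240 = 2560
Σ(formed) = 1×D + 2×318 + 4×424 = 2332 + D
ΔH = Σ(broken) − Σ(formed) = (2560) − (2332 + D) = +228 − D
Setting this equal to −113 kJ gives D = 341 kJ/mol.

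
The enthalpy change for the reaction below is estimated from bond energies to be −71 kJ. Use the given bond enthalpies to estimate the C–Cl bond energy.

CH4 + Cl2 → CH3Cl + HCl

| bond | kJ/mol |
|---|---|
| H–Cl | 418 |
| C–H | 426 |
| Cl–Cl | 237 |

D(C–Cl) ≈ 316 kJ/mol

Let D be the C–Cl bond energy.
Σ(broken) = 4×426 + 1×237 = 1941
Σ(formed) = 1×D + 3×426 + 1×418 = 1696 + D
ΔH = Σ(broken) − Σ(formed) = (1941) − (1696 + D) = +245 − D
Setting this equal to −71 kJ gives D = 316 kJ/mol.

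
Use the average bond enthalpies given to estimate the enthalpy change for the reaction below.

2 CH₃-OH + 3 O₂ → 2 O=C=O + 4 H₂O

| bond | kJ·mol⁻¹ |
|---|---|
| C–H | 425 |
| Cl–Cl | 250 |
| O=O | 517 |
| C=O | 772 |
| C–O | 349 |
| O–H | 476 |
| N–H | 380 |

Bonds broken (reactants):
  C–H: 6 × 425 = 2550
  C–O: 2 × 349 = 698
  O–H: 2 × 476 = 952
  O=O: 3 × 517 = 1551
  Σ(broken) = 5751 kJ
Bonds formed (products):
  C=O: 4 × 772 = 3088
  O–H: 8 × 476 = 3808
  Σ(formed) = 6896 kJ
ΔH = Σ(broken) − Σ(formed) = 5751 − 6896 = −1145 kJ

ΔH ≈ −1145 kJ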